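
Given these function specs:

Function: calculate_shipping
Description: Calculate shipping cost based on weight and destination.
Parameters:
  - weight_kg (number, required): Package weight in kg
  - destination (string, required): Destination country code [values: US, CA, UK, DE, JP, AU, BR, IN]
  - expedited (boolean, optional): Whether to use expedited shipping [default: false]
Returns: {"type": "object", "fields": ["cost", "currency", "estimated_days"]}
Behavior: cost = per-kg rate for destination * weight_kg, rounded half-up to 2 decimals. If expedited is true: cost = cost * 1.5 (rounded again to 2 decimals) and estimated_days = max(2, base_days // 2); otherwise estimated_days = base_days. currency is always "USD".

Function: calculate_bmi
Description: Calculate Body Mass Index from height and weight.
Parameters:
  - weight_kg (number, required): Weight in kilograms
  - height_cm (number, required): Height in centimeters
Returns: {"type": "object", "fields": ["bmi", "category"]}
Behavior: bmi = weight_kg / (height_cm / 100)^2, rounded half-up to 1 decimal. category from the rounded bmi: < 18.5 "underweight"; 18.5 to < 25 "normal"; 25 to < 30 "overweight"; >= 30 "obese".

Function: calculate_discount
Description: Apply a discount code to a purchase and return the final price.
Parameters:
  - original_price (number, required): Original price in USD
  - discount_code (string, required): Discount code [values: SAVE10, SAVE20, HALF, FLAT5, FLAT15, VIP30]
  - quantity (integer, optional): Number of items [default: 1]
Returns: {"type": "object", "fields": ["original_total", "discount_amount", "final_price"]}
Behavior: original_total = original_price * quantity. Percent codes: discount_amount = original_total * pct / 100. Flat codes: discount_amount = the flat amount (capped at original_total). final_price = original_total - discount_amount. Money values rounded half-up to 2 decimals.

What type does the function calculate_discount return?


The calculate_discount spec declares Returns: {"type": "object", "fields": ["original_total", "discount_amount", "final_price"]}
Type:
object


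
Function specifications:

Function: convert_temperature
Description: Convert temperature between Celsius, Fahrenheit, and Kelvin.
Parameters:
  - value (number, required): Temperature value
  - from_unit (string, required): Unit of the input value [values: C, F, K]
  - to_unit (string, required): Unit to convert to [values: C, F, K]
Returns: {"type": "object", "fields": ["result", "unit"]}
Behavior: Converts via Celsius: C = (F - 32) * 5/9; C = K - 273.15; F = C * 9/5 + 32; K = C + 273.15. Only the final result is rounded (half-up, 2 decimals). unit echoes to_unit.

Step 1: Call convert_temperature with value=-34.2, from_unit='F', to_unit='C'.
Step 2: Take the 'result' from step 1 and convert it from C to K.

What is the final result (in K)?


Step 1: convert_temperature(value=-34.2, from_unit=F, to_unit=C)
  To C: (-34.2 - 32) * 5/9 = -36.777778
  Target is C: -36.777778
  Round to 2 decimals: -36.78
  -> result = -36.78 C
Step 2: convert_temperature(value=-36.78, from_unit=C, to_unit=K)
  Input already in C: -36.78
  To K: -36.78 + 273.15 = 236.37
  Round to 2 decimals: 236.37
  -> result = 236.37 K
236.37 K


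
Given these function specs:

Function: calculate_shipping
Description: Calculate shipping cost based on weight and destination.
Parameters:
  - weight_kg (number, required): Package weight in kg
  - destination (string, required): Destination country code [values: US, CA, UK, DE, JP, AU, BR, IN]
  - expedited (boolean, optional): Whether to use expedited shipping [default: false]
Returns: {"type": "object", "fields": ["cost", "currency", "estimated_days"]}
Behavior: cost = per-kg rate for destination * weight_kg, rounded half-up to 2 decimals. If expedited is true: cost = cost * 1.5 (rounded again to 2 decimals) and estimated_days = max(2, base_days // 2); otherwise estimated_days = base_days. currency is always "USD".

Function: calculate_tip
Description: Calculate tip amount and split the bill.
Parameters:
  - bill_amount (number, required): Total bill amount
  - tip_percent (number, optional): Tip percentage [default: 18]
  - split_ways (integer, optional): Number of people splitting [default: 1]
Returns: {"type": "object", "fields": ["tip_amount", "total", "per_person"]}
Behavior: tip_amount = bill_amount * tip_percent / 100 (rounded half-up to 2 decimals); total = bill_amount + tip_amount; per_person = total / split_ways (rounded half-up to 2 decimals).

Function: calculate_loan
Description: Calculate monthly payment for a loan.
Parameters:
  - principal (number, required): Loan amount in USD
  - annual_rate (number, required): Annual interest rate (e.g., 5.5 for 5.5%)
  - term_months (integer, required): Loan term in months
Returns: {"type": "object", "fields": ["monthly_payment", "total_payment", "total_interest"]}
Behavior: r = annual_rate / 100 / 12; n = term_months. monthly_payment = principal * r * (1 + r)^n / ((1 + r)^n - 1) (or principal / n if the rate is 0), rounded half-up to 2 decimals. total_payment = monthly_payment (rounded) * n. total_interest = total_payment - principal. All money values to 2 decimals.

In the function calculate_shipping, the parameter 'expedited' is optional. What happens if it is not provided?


The calculate_shipping spec declares:
  - expedited (boolean, optional): Whether to use expedited shipping [default: false]
It defaults to false


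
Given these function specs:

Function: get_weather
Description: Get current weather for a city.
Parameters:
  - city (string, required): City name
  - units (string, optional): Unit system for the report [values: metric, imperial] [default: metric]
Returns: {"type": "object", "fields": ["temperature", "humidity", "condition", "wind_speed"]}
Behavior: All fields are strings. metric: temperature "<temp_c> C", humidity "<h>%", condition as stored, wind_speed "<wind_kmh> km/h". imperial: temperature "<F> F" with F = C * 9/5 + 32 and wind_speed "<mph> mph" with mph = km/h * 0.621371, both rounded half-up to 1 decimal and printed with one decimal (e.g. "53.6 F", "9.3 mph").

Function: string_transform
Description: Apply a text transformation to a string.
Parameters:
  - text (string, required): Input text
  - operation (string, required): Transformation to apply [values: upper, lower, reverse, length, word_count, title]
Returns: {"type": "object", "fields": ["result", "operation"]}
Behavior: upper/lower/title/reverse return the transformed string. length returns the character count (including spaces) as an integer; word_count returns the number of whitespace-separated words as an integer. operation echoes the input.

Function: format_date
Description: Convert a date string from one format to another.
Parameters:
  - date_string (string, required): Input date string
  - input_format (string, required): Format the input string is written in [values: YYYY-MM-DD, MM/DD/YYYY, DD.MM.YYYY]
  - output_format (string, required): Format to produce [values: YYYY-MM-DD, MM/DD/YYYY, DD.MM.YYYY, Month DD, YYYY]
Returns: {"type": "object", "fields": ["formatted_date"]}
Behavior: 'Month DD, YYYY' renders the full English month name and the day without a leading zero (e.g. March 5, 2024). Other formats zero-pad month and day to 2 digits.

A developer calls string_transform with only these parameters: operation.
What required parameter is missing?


Required parameters: text, operation
Provided: operation
Missing: text
text


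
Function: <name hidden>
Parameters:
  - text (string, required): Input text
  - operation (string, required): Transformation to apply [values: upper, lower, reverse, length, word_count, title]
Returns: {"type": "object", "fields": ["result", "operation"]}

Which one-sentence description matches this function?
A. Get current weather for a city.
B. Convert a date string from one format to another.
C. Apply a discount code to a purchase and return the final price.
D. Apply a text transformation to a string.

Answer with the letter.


Parameters text, operation and return ["result", "operation"] fit: Apply a text transformation to a string.
D


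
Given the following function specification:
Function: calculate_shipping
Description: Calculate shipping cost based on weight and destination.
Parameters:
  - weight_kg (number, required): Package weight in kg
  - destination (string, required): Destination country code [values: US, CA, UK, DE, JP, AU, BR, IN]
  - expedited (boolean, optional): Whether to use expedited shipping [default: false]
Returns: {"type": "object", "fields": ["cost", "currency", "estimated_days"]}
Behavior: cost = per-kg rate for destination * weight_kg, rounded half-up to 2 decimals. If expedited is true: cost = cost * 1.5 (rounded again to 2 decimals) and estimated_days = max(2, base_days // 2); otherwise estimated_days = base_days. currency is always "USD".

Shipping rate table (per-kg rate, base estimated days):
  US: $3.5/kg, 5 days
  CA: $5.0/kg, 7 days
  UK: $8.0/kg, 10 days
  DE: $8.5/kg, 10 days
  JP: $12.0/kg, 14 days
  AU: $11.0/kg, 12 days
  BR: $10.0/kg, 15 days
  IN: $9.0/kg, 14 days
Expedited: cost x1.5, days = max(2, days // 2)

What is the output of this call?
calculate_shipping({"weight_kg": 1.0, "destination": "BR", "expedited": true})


Rate for BR: $10.0/kg, base 15 days
cost = 10.0 * 1.0 = 10 -> 10.00
expedited: cost = 10.00 * 1.5 = 15 -> 15.00; estimated_days = max(2, 15 // 2) = 7
Output:
{"cost": 15.0, "currency": "USD", "estimated_days": 7}


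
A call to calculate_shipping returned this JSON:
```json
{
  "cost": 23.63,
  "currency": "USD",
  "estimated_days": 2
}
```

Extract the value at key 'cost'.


23.63


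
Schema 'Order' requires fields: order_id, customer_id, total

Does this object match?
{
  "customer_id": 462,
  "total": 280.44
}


Checking required fields...
Missing: order_id
Invalid - missing required field 'order_id'


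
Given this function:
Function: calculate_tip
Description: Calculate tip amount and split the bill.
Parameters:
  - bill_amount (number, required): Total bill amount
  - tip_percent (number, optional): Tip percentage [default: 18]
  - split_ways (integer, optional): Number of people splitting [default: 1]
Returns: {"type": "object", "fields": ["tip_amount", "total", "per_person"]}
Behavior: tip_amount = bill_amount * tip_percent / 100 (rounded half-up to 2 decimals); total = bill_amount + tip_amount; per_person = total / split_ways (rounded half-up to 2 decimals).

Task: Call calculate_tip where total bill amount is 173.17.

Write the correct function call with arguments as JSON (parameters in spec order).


Mapping each described value to its parameter name:
  'Total bill amount' -> bill_amount = 173.17
calculate_tip({"bill_amount": 173.17})


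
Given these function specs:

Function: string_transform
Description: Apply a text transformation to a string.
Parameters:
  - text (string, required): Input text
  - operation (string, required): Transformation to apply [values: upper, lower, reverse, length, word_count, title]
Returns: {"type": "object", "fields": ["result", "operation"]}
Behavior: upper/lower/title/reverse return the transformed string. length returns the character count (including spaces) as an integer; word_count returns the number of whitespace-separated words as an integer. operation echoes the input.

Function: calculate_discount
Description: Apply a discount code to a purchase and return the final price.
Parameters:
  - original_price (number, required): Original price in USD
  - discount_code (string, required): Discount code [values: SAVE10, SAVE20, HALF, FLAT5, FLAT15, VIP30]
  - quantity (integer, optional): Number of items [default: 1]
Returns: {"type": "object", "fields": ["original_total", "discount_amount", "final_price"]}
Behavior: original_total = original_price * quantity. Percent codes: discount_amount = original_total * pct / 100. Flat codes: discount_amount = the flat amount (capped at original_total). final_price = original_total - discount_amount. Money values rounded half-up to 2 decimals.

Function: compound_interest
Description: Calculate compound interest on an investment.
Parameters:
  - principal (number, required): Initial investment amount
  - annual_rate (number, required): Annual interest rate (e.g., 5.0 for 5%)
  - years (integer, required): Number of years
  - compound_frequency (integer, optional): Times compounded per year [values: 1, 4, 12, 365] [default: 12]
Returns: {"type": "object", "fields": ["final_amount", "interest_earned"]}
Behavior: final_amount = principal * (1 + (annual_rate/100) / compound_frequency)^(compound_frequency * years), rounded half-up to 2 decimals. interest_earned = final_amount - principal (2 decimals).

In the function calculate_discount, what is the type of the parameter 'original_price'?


The calculate_discount spec declares:
  - original_price (number, required): Original price in USD
Type:
number


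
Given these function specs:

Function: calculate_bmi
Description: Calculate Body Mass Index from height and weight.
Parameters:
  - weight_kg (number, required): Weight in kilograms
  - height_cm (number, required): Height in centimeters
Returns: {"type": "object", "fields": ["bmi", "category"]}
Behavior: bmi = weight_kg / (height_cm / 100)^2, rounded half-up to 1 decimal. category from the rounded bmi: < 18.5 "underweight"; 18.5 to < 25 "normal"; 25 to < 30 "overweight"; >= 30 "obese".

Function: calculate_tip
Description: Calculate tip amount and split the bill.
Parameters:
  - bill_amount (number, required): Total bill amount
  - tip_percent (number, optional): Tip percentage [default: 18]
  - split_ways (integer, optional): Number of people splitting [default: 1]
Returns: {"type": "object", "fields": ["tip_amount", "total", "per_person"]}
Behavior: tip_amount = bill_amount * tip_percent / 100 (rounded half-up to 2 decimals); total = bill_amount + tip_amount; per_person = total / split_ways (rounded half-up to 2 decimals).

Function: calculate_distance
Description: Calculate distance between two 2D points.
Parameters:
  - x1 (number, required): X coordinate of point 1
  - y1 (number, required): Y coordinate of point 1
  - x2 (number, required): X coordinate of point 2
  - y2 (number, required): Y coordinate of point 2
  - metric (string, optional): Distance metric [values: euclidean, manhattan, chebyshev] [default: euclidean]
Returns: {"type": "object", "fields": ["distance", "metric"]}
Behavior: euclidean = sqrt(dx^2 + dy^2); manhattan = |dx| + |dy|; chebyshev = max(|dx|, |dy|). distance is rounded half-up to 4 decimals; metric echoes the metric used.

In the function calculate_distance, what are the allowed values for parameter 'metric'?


The calculate_distance spec declares:
  - metric (string, optional): Distance metric [values: euclidean, manhattan, chebyshev] [default: euclidean]
Allowed values:
euclidean, manhattan, chebyshev


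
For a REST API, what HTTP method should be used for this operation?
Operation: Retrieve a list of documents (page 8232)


GET = read, POST = create, PUT = update/replace, DELETE = remove
This operation is a read.
GET


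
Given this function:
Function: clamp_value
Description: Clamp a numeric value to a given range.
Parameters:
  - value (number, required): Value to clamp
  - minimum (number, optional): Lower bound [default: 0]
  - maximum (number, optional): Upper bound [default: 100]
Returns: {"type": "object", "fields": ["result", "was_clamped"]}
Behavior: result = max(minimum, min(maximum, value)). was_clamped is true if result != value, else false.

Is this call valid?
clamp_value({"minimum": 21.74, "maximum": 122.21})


Checking required parameters...
Missing required parameter: value
Invalid - missing required parameter 'value'


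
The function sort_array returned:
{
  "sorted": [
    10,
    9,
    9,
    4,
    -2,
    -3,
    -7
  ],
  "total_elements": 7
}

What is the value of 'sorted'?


[10, 9, 9, 4, -2, -3, -7]


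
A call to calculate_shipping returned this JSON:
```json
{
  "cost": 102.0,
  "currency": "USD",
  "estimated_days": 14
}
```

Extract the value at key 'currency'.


USD


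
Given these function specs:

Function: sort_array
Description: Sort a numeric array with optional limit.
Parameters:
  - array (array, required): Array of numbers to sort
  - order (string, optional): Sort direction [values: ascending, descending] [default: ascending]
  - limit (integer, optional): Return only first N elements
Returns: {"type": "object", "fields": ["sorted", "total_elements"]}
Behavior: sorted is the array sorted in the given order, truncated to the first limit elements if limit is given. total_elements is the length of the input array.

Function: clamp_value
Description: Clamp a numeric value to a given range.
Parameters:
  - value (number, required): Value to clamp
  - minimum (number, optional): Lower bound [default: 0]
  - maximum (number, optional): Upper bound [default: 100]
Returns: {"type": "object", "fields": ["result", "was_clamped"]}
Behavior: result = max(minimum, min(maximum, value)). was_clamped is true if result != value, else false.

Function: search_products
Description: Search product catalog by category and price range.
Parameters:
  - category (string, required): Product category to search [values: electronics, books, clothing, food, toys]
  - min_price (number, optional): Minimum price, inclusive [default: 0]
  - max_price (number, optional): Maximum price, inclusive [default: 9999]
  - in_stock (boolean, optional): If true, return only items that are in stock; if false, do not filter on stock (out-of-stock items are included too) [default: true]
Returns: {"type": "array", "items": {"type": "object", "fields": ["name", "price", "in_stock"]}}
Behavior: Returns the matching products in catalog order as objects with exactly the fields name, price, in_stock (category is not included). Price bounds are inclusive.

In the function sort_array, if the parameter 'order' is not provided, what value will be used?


The sort_array spec declares:
  - order (string, optional): Sort direction [values: ascending, descending] [default: ascending]
Default:
ascending


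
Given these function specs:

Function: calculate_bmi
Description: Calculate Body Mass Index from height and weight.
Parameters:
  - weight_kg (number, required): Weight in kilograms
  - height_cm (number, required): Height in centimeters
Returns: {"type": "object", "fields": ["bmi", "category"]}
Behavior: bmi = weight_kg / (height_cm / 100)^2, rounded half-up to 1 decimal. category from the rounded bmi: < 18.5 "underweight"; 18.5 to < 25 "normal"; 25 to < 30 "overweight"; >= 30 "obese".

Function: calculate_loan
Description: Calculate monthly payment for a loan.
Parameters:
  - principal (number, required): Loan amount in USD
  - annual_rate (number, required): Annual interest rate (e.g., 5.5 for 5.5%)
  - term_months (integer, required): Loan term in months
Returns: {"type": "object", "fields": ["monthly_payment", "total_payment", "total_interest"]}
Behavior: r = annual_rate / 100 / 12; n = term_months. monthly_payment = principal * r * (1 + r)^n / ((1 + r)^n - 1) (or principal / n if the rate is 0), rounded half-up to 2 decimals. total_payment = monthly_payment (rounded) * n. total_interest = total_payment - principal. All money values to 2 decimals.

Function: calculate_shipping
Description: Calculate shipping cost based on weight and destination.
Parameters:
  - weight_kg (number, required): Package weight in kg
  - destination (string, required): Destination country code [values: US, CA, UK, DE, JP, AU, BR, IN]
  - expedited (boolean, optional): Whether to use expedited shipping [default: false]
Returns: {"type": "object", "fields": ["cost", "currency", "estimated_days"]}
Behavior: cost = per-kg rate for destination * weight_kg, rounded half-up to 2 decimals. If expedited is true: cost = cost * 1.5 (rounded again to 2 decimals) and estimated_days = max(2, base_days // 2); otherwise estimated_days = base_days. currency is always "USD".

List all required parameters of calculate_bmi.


Parameters of calculate_bmi and their required/optional flag:
  weight_kg: required
  height_cm: required
height_cm, weight_kg


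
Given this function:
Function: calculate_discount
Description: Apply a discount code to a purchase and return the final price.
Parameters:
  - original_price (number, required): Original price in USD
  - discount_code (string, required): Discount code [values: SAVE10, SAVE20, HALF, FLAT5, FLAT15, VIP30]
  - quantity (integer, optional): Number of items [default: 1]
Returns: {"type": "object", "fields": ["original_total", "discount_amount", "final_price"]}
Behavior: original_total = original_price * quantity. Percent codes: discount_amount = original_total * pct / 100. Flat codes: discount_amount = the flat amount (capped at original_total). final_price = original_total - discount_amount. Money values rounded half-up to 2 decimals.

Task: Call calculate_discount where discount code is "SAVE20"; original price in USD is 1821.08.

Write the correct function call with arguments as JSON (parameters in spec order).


Mapping each described value to its parameter name:
  'Discount code' -> discount_code = "SAVE20"
  'Original price in USD' -> original_price = 1821.08
calculate_discount({"original_price": 1821.08, "discount_code": "SAVE20"})


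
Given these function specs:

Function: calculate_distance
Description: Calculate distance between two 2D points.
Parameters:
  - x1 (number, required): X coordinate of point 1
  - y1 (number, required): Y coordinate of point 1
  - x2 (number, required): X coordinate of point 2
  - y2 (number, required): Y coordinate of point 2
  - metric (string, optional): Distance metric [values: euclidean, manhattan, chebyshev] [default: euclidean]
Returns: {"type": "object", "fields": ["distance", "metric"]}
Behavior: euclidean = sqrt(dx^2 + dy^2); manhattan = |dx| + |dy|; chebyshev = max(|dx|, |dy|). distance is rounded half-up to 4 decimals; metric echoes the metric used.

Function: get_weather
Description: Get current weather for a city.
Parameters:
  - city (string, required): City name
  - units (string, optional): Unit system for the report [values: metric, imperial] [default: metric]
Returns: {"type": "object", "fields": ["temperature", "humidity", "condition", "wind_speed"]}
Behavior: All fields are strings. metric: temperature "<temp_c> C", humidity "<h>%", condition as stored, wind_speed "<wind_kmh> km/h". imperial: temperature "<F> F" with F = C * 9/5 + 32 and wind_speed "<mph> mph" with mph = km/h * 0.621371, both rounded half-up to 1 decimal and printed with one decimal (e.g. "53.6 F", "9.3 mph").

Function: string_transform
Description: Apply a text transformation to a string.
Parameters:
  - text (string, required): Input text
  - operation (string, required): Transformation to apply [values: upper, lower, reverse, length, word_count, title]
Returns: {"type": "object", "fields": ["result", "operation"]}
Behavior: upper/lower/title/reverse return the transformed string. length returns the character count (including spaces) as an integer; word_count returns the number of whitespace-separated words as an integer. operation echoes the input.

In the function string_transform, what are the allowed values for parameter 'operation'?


The string_transform spec declares:
  - operation (string, required): Transformation to apply [values: upper, lower, reverse, length, word_count, title]
Allowed values:
upper, lower, reverse, length, word_count, title


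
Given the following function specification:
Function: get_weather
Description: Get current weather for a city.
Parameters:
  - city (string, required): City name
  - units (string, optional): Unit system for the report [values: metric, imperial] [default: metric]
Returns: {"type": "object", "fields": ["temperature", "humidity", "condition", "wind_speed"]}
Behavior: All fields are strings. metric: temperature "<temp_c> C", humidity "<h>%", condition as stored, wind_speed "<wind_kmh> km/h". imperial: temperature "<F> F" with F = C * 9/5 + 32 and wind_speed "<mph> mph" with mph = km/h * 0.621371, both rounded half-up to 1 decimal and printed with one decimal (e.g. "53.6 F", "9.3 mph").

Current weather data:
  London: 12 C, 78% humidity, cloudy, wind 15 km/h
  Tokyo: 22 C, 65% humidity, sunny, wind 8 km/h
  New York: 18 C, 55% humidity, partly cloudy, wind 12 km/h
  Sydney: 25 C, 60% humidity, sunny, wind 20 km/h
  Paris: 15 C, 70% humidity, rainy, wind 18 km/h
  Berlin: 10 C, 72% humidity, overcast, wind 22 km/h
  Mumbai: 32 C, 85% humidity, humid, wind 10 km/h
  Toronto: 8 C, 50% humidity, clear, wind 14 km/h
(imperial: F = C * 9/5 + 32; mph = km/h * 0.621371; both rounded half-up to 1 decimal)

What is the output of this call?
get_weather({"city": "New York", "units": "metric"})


New York record: 18 C, 55%, partly cloudy, 12 km/h
metric: report values as stored ('<temp_c> C', '<humidity>%', '<wind_kmh> km/h')
Output:
{"temperature": "18 C", "humidity": "55%", "condition": "partly cloudy", "wind_speed": "12 km/h"}


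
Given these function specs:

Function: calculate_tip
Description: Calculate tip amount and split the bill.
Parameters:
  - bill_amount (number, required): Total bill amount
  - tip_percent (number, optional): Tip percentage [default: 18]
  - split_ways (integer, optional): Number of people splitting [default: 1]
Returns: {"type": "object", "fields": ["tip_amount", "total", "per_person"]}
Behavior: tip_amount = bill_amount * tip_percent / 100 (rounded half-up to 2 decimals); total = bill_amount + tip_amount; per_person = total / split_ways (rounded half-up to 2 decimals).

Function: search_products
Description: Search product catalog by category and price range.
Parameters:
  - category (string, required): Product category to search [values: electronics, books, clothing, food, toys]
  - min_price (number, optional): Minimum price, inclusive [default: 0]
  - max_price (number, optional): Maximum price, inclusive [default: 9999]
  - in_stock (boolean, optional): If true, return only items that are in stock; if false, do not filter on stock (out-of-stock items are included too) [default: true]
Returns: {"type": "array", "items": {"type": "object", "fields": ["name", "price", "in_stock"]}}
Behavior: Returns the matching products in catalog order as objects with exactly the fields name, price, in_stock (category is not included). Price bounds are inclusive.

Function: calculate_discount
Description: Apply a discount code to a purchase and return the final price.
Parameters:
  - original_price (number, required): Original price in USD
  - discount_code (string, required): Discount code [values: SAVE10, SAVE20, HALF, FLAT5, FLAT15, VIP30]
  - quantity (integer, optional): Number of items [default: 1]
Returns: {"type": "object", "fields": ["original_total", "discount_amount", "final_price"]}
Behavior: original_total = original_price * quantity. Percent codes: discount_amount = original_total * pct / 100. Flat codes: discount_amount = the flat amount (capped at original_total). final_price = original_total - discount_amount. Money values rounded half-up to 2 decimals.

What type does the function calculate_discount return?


The calculate_discount spec declares Returns: {"type": "object", "fields": ["original_total", "discount_amount", "final_price"]}
Type:
object


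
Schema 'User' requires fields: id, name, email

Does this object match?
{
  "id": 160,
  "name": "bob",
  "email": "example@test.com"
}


Checking required fields... All present.
Valid - all required fields present


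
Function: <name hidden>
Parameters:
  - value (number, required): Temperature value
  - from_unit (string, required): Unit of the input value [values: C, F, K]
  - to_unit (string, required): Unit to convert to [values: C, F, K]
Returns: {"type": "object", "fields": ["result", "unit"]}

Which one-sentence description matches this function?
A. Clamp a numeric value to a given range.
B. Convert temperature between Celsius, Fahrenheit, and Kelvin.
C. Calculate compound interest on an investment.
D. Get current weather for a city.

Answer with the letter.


Parameters value, from_unit, to_unit and return ["result", "unit"] fit: Convert temperature between Celsius, Fahrenheit, and Kelvin.
B


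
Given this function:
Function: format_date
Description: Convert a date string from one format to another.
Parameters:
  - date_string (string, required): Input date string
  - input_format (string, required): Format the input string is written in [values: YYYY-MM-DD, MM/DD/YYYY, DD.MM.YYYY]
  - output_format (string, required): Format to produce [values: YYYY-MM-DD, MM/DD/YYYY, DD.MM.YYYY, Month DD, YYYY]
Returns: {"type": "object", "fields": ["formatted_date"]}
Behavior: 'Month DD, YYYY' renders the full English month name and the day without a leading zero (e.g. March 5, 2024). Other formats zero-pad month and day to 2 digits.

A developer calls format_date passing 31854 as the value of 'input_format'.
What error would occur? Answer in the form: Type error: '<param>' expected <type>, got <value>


Spec: 'input_format' is declared as string; 31854 is an integer.
Type error: 'input_format' expected string, got 31854


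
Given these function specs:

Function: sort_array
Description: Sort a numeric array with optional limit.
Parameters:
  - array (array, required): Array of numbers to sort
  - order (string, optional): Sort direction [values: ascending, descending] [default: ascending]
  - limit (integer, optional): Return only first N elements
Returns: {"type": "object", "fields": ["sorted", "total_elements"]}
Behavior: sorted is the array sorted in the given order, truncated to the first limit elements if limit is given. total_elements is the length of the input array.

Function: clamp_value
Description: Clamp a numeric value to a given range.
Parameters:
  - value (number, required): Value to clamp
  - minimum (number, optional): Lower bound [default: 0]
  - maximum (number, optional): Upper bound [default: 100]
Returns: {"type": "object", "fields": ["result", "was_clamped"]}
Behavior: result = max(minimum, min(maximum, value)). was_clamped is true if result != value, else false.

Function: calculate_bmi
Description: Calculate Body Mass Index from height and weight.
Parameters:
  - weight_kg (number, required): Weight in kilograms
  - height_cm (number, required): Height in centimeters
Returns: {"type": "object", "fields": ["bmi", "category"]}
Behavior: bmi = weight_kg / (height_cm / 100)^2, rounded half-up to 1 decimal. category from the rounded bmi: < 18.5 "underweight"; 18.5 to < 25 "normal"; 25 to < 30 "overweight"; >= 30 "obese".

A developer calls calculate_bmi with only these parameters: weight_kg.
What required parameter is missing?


Required parameters: weight_kg, height_cm
Provided: weight_kg
Missing: height_cm
height_cm


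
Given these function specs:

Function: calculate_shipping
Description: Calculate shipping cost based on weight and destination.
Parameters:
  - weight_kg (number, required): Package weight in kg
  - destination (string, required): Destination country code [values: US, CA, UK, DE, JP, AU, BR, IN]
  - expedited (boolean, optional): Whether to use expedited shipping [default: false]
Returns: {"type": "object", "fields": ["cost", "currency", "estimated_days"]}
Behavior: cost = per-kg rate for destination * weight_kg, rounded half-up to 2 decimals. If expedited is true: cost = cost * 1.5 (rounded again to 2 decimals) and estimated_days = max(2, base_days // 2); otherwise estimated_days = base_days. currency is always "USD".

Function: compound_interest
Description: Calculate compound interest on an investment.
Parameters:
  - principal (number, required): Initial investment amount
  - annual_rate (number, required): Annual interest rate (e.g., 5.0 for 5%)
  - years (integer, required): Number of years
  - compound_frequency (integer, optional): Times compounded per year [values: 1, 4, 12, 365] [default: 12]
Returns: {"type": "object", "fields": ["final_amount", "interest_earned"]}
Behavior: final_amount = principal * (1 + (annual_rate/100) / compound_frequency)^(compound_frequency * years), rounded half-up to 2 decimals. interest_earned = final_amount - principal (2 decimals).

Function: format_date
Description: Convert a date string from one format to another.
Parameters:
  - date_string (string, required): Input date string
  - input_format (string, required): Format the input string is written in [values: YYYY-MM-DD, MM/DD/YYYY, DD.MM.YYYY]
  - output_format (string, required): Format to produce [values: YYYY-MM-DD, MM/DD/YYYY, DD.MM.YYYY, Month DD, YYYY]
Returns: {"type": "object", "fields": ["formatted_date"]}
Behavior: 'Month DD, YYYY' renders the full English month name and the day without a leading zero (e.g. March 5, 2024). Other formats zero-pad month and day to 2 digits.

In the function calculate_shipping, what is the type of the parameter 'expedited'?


The calculate_shipping spec declares:
  - expedited (boolean, optional): Whether to use expedited shipping [default: false]
Type:
boolean


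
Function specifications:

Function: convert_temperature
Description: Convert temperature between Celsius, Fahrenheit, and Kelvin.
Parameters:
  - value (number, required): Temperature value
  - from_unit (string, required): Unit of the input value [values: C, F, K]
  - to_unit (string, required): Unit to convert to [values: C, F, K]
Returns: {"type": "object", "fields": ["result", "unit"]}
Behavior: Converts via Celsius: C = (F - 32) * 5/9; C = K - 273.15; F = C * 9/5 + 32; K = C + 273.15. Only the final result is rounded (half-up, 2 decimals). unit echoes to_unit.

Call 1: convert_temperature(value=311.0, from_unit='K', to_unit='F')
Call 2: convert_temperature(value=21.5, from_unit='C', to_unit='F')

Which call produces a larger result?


Call 1:
  To C: 311 - 273.15 = 37.85
  To F: 37.85 * 9/5 + 32 = 100.13
  Round to 2 decimals: 100.13
  -> 100.13 F
Call 2:
  Input already in C: 21.5
  To F: 21.5 * 9/5 + 32 = 70.7
  Round to 2 decimals: 70.7
  -> 70.7 F
Call 1 (100.13 F)


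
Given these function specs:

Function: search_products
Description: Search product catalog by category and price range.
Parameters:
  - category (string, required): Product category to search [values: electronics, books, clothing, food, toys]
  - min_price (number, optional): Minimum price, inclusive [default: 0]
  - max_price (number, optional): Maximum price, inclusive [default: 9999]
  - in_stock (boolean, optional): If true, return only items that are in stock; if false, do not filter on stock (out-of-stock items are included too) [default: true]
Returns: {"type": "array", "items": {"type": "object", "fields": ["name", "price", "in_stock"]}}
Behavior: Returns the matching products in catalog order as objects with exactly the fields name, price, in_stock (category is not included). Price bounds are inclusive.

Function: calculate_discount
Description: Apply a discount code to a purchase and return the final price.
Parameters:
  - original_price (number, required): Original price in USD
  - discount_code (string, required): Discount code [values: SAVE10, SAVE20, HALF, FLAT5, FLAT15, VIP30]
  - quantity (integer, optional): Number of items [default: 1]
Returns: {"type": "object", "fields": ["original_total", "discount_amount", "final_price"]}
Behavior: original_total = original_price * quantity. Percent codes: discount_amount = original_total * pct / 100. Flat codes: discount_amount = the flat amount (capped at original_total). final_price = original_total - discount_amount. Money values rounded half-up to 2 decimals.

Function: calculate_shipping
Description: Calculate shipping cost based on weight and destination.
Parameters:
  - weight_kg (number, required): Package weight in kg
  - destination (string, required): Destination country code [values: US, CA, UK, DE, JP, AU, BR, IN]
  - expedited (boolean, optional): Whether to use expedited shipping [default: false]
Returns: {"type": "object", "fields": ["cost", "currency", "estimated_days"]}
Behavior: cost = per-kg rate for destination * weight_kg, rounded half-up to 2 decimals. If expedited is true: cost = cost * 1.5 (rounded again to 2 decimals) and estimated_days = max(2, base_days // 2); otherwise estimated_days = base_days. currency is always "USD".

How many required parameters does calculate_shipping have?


Parameters of calculate_shipping: weight_kg (required), destination (required), expedited (optional)
Required count:
2


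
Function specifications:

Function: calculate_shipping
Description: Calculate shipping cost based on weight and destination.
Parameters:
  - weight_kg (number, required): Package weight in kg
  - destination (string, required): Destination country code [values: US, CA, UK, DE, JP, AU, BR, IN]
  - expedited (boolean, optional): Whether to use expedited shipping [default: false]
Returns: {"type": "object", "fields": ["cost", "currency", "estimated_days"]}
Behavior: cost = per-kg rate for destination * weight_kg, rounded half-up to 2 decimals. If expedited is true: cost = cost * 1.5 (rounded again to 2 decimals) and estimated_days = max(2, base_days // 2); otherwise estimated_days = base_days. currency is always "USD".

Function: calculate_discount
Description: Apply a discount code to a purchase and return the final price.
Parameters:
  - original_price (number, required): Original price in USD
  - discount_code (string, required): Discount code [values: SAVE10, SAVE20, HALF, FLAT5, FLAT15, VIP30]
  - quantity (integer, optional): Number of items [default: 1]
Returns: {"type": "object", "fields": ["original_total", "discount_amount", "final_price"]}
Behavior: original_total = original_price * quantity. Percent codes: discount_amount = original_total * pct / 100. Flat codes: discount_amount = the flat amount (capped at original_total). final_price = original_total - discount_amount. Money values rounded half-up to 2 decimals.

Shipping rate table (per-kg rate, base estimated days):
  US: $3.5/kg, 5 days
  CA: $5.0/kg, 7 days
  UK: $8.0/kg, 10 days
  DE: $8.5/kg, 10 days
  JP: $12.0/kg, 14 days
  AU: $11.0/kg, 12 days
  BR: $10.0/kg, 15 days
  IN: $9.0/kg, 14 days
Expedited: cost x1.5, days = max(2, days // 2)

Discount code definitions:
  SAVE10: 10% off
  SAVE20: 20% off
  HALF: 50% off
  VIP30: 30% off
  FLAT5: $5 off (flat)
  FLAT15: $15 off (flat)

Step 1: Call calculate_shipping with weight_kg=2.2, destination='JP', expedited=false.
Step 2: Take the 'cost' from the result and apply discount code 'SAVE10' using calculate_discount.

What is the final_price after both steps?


Step 1: calculate_shipping(weight_kg=2.2, destination=JP, expedited=false)
  Rate for JP: $12.0/kg, base 14 days
  cost = 12.0 * 2.2 = 26.4 -> 26.40
  expedited not set/false: estimated_days = 14
  -> cost = 26.40 USD
Step 2: calculate_discount(original_price=26.4, discount_code=SAVE10, quantity=1)
  original_total = 26.4 * 1 = 26.40
  SAVE10 = 10% off: discount_amount = 26.40 * 10/100 = 2.64 -> 2.64
  final_price = 26.40 - 2.64 = 23.76
  -> final_price = 23.76
$23.76


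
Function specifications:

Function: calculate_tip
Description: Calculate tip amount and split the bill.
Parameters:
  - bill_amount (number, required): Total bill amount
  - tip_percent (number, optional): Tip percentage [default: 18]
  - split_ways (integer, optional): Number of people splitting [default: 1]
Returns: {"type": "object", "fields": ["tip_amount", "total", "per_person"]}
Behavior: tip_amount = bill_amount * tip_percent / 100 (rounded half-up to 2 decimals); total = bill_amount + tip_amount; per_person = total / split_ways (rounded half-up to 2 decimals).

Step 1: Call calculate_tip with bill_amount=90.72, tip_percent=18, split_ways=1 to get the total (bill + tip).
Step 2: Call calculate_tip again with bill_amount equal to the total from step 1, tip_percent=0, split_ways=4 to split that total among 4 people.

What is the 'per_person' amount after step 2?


Step 1: calculate_tip(bill_amount=90.72, tip_percent=18, split_ways=1)
  tip_amount = 90.72 * 18/100 = 16.3296 -> 16.33
  total = 90.72 + 16.33 = 107.05
  per_person = 107.05 / 1 = 107.05 -> 107.05
  -> total = 107.05
Step 2: calculate_tip(bill_amount=107.05, tip_percent=0, split_ways=4)
  tip_amount = 107.05 * 0/100 = 0 -> 0.00
  total = 107.05 + 0.00 = 107.05
  per_person = 107.05 / 4 = 26.7625 -> 26.76
  -> per_person = 26.76
$26.76


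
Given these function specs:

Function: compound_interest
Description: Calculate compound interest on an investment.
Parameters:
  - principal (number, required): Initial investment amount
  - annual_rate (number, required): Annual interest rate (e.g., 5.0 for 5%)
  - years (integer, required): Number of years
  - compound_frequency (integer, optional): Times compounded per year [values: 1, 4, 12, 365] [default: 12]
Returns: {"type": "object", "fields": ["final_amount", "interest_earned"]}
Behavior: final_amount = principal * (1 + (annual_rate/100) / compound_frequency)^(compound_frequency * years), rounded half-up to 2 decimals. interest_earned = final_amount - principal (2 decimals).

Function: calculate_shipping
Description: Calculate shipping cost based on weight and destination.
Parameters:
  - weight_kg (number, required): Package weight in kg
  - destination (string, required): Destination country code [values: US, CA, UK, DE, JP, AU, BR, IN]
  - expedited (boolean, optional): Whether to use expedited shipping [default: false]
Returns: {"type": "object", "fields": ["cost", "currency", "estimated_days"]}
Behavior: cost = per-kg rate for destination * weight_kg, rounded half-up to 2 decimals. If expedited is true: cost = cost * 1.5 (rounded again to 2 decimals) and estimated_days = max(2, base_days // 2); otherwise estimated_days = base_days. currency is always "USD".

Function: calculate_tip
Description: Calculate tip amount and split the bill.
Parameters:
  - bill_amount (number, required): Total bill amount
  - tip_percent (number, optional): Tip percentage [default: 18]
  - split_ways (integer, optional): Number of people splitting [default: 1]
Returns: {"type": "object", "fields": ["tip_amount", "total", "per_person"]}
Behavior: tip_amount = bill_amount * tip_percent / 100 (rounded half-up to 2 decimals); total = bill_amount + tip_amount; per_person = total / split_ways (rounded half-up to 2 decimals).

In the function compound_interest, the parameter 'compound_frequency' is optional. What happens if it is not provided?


The compound_interest spec declares:
  - compound_frequency (integer, optional): Times compounded per year [values: 1, 4, 12, 365] [default: 12]
It defaults to 12
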